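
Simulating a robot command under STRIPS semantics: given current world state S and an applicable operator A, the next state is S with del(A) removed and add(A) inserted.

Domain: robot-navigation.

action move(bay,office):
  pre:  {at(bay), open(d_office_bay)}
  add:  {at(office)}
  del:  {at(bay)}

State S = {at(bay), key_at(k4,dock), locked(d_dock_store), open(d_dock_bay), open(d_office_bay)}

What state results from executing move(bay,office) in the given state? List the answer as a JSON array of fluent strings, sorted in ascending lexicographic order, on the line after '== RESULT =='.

Progress:
  pre ⊆ S: {at(bay), open(d_office_bay)} ⊆ S  — applicable
  S \ del = {key_at(k4,dock), locked(d_dock_store), open(d_dock_bay), open(d_office_bay)}
  ∪ add   = {at(office), key_at(k4,dock), locked(d_dock_store), open(d_dock_bay), open(d_office_bay)}

== RESULT ==
["at(office)", "key_at(k4,dock)", "locked(d_dock_store)", "open(d_dock_bay)", "open(d_office_bay)"]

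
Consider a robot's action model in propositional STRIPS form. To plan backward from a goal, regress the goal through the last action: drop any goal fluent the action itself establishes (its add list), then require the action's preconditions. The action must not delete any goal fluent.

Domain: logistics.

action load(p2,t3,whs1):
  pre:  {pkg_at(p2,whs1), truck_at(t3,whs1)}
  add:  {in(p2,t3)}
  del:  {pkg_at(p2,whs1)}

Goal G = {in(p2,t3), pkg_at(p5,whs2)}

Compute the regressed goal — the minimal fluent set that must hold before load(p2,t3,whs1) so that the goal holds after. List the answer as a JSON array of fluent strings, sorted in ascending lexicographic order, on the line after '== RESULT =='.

Compute (G \ add) ∪ pre:
  G ∩ del = {}  (empty — regression defined)
  G \ add = {in(p2,t3), pkg_at(p5,whs2)} \ {in(p2,t3)} = {pkg_at(p5,whs2)}
  ∪ pre   = {pkg_at(p5,whs2)} ∪ {pkg_at(p2,whs1), truck_at(t3,whs1)}
          = {pkg_at(p2,whs1), pkg_at(p5,whs2), truck_at(t3,whs1)}

== RESULT ==
["pkg_at(p2,whs1)", "pkg_at(p5,whs2)", "truck_at(t3,whs1)"]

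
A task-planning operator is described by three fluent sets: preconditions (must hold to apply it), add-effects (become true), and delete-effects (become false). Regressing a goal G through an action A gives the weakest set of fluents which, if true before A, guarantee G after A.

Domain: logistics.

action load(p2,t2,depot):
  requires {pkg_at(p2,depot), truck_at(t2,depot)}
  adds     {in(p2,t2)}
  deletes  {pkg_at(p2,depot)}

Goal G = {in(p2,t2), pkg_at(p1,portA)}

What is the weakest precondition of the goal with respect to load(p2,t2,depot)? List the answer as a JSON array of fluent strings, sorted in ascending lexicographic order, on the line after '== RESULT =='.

Regress:
  G ∩ del = {}  (empty — regression defined)
  G \ add = {in(p2,t2), pkg_at(p1,portA)} \ {in(p2,t2)} = {pkg_at(p1,portA)}
  ∪ pre   = {pkg_at(p1,portA)} ∪ {pkg_at(p2,depot), truck_at(t2,depot)}
          = {pkg_at(p1,portA), pkg_at(p2,depot), truck_at(t2,depot)}

== RESULT ==
["pkg_at(p1,portA)", "pkg_at(p2,depot)", "truck_at(t2,depot)"]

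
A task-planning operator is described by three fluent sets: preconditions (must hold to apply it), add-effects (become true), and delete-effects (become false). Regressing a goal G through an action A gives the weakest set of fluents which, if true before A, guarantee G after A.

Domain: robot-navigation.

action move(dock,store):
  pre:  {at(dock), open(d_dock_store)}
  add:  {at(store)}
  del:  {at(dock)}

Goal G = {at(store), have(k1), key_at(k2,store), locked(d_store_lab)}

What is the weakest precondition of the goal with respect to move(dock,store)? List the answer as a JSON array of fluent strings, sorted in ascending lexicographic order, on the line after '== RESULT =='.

Regress:
  G ∩ del = {}  (empty — regression defined)
  G \ add = {at(store), have(k1), key_at(k2,store), locked(d_store_lab)} \ {at(store)} = {have(k1), key_at(k2,store), locked(d_store_lab)}
  ∪ pre   = {have(k1), key_at(k2,store), locked(d_store_lab)} ∪ {at(dock), open(d_dock_store)}
          = {at(dock), have(k1), key_at(k2,store), locked(d_store_lab), open(d_dock_store)}

== RESULT ==
["at(dock)", "have(k1)", "key_at(k2,store)", "locked(d_store_lab)", "open(d_dock_store)"]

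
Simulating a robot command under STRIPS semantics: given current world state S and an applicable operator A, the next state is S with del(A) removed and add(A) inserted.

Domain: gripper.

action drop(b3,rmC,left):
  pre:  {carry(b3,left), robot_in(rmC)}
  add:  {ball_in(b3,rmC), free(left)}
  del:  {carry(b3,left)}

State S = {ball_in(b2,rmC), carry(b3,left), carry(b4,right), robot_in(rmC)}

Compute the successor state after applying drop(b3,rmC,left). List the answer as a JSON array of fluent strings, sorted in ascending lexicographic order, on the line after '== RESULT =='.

Progress:
  pre ⊆ S: {carry(b3,left), robot_in(rmC)} ⊆ S  — applicable
  S \ del = {ball_in(b2,rmC), carry(b4,right), robot_in(rmC)}
  ∪ add   = {ball_in(b2,rmC), ball_in(b3,rmC), carry(b4,right), free(left), robot_in(rmC)}

== RESULT ==
["ball_in(b2,rmC)", "ball_in(b3,rmC)", "carry(b4,right)", "free(left)", "robot_in(rmC)"]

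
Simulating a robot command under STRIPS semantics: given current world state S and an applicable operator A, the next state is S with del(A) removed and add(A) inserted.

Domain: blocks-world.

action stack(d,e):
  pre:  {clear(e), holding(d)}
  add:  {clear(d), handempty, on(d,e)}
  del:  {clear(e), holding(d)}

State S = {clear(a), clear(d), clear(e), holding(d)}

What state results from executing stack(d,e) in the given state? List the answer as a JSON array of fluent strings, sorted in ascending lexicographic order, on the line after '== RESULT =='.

Progress:
  pre ⊆ S: {clear(e), holding(d)} ⊆ S  — applicable
  S \ del = {clear(a), clear(d)}
  ∪ add   = {clear(a), clear(d), handempty, on(d,e)}

== RESULT ==
["clear(a)", "clear(d)", "handempty", "on(d,e)"]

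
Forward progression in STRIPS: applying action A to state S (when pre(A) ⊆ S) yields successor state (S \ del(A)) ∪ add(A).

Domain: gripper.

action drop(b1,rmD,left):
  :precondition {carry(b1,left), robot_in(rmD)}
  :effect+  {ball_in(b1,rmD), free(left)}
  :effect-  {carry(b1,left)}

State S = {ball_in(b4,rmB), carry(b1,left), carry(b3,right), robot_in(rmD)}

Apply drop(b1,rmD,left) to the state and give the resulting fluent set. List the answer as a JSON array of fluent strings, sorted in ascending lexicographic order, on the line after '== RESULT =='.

Compute (S \ del) ∪ add:
  pre ⊆ S: {carry(b1,left), robot_in(rmD)} ⊆ S  — applicable
  S \ del = {ball_in(b4,rmB), carry(b3,right), robot_in(rmD)}
  ∪ add   = {ball_in(b1,rmD), ball_in(b4,rmB), carry(b3,right), free(left), robot_in(rmD)}

== RESULT ==
["ball_in(b1,rmD)", "ball_in(b4,rmB)", "carry(b3,right)", "free(left)", "robot_in(rmD)"]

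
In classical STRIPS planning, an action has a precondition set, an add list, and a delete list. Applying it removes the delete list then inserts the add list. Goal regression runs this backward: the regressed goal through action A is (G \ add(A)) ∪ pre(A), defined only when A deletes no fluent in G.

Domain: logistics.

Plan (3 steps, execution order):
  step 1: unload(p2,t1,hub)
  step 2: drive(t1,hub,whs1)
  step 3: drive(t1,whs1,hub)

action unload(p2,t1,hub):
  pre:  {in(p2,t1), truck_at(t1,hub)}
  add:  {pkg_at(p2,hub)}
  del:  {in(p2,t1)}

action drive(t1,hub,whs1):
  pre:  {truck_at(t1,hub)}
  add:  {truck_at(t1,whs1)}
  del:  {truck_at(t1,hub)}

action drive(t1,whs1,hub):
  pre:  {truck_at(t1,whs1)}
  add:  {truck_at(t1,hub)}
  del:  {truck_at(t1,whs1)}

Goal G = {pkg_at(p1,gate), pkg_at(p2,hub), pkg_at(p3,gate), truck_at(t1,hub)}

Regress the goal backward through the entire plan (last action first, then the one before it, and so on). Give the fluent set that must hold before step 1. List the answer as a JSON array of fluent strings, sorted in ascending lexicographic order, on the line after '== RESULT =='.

Work backward from the goal:
  through step 3 (drive(t1,whs1,hub)): drop {truck_at(t1,hub)}, keep {pkg_at(p1,gate), pkg_at(p2,hub), pkg_at(p3,gate)}, require {truck_at(t1,whs1)}
    → {pkg_at(p1,gate), pkg_at(p2,hub), pkg_at(p3,gate), truck_at(t1,whs1)}
  through step 2 (drive(t1,hub,whs1)): drop {truck_at(t1,whs1)}, keep {pkg_at(p1,gate), pkg_at(p2,hub), pkg_at(p3,gate)}, require {truck_at(t1,hub)}
    → {pkg_at(p1,gate), pkg_at(p2,hub), pkg_at(p3,gate), truck_at(t1,hub)}
  through step 1 (unload(p2,t1,hub)): drop {pkg_at(p2,hub)}, keep {pkg_at(p1,gate), pkg_at(p3,gate), truck_at(t1,hub)}, require {in(p2,t1), truck_at(t1,hub)}
    → {in(p2,t1), pkg_at(p1,gate), pkg_at(p3,gate), truck_at(t1,hub)}

== RESULT ==
["in(p2,t1)", "pkg_at(p1,gate)", "pkg_at(p3,gate)", "truck_at(t1,hub)"]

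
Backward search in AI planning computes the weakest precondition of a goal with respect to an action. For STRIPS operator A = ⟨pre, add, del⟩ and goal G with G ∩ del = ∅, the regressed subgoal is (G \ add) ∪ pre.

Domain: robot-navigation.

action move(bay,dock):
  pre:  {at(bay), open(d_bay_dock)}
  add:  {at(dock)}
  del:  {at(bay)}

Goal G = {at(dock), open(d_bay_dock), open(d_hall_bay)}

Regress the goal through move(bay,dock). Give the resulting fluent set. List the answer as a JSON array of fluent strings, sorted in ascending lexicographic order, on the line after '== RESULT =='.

Regress:
  G ∩ del = {}  (empty — regression defined)
  G \ add = {at(dock), open(d_bay_dock), open(d_hall_bay)} \ {at(dock)} = {open(d_bay_dock), open(d_hall_bay)}
  ∪ pre   = {open(d_bay_dock), open(d_hall_bay)} ∪ {at(bay), open(d_bay_dock)}
          = {at(bay), open(d_bay_dock), open(d_hall_bay)}

== RESULT ==
["at(bay)", "open(d_bay_dock)", "open(d_hall_bay)"]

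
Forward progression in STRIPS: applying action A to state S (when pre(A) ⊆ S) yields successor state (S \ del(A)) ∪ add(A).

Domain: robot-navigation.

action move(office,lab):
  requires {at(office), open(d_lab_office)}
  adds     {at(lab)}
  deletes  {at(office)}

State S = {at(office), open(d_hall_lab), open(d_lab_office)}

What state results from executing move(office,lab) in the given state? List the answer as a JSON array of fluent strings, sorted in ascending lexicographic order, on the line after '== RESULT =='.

Progress:
  pre ⊆ S: {at(office), open(d_lab_office)} ⊆ S  — applicable
  S \ del = {open(d_hall_lab), open(d_lab_office)}
  ∪ add   = {at(lab), open(d_hall_lab), open(d_lab_office)}

== RESULT ==
["at(lab)", "open(d_hall_lab)", "open(d_lab_office)"]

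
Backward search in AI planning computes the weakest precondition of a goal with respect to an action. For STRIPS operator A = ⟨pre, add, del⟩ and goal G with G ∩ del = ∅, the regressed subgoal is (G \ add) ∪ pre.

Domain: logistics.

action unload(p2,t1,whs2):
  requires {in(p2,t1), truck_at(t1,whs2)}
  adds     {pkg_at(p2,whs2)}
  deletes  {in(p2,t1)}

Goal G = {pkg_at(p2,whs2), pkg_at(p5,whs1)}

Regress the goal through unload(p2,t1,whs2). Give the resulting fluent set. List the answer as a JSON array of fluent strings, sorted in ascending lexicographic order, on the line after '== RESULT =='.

Compute (G \ add) ∪ pre:
  G ∩ del = {}  (empty — regression defined)
  G \ add = {pkg_at(p2,whs2), pkg_at(p5,whs1)} \ {pkg_at(p2,whs2)} = {pkg_at(p5,whs1)}
  ∪ pre   = {pkg_at(p5,whs1)} ∪ {in(p2,t1), truck_at(t1,whs2)}
          = {in(p2,t1), pkg_at(p5,whs1), truck_at(t1,whs2)}

== RESULT ==
["in(p2,t1)", "pkg_at(p5,whs1)", "truck_at(t1,whs2)"]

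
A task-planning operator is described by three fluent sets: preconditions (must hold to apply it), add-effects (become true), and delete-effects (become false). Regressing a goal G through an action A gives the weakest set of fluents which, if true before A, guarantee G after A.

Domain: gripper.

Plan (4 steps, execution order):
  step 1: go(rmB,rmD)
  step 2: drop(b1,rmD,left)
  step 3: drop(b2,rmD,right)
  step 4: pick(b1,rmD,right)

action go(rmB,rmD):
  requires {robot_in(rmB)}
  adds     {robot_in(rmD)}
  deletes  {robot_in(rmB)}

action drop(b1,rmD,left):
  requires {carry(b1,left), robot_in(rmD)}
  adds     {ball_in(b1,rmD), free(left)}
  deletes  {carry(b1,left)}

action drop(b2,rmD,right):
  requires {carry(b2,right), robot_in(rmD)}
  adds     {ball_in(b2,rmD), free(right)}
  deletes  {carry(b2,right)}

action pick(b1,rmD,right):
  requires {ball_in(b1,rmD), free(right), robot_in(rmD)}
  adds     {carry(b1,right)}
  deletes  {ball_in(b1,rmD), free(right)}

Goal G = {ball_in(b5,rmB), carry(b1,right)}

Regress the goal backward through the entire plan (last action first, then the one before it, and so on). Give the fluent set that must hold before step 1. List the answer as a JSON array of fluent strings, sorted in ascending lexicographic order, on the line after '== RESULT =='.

Work backward from the goal:
  through step 4 (pick(b1,rmD,right)): drop {carry(b1,right)}, keep {ball_in(b5,rmB)}, require {ball_in(b1,rmD), free(right), robot_in(rmD)}
    → {ball_in(b1,rmD), ball_in(b5,rmB), free(right), robot_in(rmD)}
  through step 3 (drop(b2,rmD,right)): drop {free(right)}, keep {ball_in(b1,rmD), ball_in(b5,rmB), robot_in(rmD)}, require {carry(b2,right), robot_in(rmD)}
    → {ball_in(b1,rmD), ball_in(b5,rmB), carry(b2,right), robot_in(rmD)}
  through step 2 (drop(b1,rmD,left)): drop {ball_in(b1,rmD)}, keep {ball_in(b5,rmB), carry(b2,right), robot_in(rmD)}, require {carry(b1,left), robot_in(rmD)}
    → {ball_in(b5,rmB), carry(b1,left), carry(b2,right), robot_in(rmD)}
  through step 1 (go(rmB,rmD)): drop {robot_in(rmD)}, keep {ball_in(b5,rmB), carry(b1,left), carry(b2,right)}, require {robot_in(rmB)}
    → {ball_in(b5,rmB), carry(b1,left), carry(b2,right), robot_in(rmB)}

== RESULT ==
["ball_in(b5,rmB)", "carry(b1,left)", "carry(b2,right)", "robot_in(rmB)"]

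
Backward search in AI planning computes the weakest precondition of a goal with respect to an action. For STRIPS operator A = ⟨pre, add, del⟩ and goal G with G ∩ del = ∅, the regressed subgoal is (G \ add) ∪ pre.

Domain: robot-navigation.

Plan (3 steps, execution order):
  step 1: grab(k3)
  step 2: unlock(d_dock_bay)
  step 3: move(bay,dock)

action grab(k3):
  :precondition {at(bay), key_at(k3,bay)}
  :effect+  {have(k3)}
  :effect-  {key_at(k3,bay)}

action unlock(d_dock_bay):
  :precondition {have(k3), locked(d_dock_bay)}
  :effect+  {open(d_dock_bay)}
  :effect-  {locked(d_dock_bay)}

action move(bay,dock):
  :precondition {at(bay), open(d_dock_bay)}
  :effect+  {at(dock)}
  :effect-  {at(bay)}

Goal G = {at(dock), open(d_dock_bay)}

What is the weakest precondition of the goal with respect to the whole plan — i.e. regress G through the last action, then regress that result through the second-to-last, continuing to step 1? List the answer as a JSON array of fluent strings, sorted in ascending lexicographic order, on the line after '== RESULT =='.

Work backward from the goal:
  through step 3 (move(bay,dock)): drop {at(dock)}, keep {open(d_dock_bay)}, require {at(bay), open(d_dock_bay)}
    → {at(bay), open(d_dock_bay)}
  through step 2 (unlock(d_dock_bay)): drop {open(d_dock_bay)}, keep {at(bay)}, require {have(k3), locked(d_dock_bay)}
    → {at(bay), have(k3), locked(d_dock_bay)}
  through step 1 (grab(k3)): drop {have(k3)}, keep {at(bay), locked(d_dock_bay)}, require {at(bay), key_at(k3,bay)}
    → {at(bay), key_at(k3,bay), locked(d_dock_bay)}

== RESULT ==
["at(bay)", "key_at(k3,bay)", "locked(d_dock_bay)"]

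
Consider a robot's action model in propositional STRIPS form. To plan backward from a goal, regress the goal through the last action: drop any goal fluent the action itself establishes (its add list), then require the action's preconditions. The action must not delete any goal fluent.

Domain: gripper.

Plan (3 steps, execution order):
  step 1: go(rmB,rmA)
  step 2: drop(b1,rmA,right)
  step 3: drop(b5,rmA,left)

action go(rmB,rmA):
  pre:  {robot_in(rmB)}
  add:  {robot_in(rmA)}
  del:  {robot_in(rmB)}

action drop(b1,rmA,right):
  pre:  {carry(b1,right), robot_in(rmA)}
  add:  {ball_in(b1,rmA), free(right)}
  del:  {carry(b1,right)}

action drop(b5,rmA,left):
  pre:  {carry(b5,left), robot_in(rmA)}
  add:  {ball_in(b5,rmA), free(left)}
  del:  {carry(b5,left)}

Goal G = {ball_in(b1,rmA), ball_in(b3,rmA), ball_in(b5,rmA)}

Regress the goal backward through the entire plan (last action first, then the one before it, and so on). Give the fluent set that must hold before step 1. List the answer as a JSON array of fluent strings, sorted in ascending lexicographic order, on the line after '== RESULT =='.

Work backward from the goal:
  through step 3 (drop(b5,rmA,left)): drop {ball_in(b5,rmA)}, keep {ball_in(b1,rmA), ball_in(b3,rmA)}, require {carry(b5,left), robot_in(rmA)}
    → {ball_in(b1,rmA), ball_in(b3,rmA), carry(b5,left), robot_in(rmA)}
  through step 2 (drop(b1,rmA,right)): drop {ball_in(b1,rmA)}, keep {ball_in(b3,rmA), carry(b5,left), robot_in(rmA)}, require {carry(b1,right), robot_in(rmA)}
    → {ball_in(b3,rmA), carry(b1,right), carry(b5,left), robot_in(rmA)}
  through step 1 (go(rmB,rmA)): drop {robot_in(rmA)}, keep {ball_in(b3,rmA), carry(b1,right), carry(b5,left)}, require {robot_in(rmB)}
    → {ball_in(b3,rmA), carry(b1,right), carry(b5,left), robot_in(rmB)}

== RESULT ==
["ball_in(b3,rmA)", "carry(b1,right)", "carry(b5,left)", "robot_in(rmB)"]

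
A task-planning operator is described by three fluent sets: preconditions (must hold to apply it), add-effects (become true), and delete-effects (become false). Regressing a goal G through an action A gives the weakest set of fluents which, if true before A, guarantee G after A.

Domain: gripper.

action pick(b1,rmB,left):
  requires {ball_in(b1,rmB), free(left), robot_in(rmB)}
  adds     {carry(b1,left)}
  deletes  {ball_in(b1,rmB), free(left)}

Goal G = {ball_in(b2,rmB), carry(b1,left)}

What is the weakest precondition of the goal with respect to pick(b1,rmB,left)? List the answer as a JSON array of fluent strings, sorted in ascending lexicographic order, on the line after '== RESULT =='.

Compute (G \ add) ∪ pre:
  G ∩ del = {}  (empty — regression defined)
  G \ add = {ball_in(b2,rmB), carry(b1,left)} \ {carry(b1,left)} = {ball_in(b2,rmB)}
  ∪ pre   = {ball_in(b2,rmB)} ∪ {ball_in(b1,rmB), free(left), robot_in(rmB)}
          = {ball_in(b1,rmB), ball_in(b2,rmB), free(left), robot_in(rmB)}

== RESULT ==
["ball_in(b1,rmB)", "ball_in(b2,rmB)", "free(left)", "robot_in(rmB)"]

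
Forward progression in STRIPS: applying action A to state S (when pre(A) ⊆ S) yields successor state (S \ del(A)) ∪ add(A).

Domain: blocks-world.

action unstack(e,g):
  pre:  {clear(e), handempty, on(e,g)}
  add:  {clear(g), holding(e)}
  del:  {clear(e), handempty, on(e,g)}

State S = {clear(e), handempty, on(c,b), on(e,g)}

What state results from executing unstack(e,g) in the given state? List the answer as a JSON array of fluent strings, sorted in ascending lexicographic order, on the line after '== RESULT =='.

Progress:
  pre ⊆ S: {clear(e), handempty, on(e,g)} ⊆ S  — applicable
  S \ del = {on(c,b)}
  ∪ add   = {clear(g), holding(e), on(c,b)}

== RESULT ==
["clear(g)", "holding(e)", "on(c,b)"]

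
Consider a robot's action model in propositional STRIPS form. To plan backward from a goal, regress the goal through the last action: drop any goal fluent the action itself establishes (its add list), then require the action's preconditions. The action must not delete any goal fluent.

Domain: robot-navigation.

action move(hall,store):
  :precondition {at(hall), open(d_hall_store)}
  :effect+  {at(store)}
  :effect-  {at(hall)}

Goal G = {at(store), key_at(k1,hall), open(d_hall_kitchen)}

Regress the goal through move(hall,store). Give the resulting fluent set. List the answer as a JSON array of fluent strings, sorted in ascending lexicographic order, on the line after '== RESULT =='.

Regress:
  G ∩ del = {}  (empty — regression defined)
  G \ add = {at(store), key_at(k1,hall), open(d_hall_kitchen)} \ {at(store)} = {key_at(k1,hall), open(d_hall_kitchen)}
  ∪ pre   = {key_at(k1,hall), open(d_hall_kitchen)} ∪ {at(hall), open(d_hall_store)}
          = {at(hall), key_at(k1,hall), open(d_hall_kitchen), open(d_hall_store)}

== RESULT ==
["at(hall)", "key_at(k1,hall)", "open(d_hall_kitchen)", "open(d_hall_store)"]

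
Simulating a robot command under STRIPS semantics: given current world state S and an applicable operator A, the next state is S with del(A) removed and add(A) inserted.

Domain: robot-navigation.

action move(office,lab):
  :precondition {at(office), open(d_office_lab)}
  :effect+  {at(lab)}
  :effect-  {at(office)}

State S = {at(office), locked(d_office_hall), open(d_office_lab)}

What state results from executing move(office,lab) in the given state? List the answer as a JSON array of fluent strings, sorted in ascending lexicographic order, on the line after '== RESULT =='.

Compute (S \ del) ∪ add:
  pre ⊆ S: {at(office), open(d_office_lab)} ⊆ S  — applicable
  S \ del = {locked(d_office_hall), open(d_office_lab)}
  ∪ add   = {at(lab), locked(d_office_hall), open(d_office_lab)}

== RESULT ==
["at(lab)", "locked(d_office_hall)", "open(d_office_lab)"]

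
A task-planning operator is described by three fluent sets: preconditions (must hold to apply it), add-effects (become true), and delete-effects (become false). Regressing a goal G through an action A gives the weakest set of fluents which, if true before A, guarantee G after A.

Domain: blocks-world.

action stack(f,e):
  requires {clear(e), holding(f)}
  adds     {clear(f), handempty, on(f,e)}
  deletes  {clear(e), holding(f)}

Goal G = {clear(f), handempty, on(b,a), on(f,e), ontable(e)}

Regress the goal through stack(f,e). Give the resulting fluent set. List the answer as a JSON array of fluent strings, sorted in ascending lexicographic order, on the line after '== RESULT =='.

Compute (G \ add) ∪ pre:
  G ∩ del = {}  (empty — regression defined)
  G \ add = {clear(f), handempty, on(b,a), on(f,e), ontable(e)} \ {clear(f), handempty, on(f,e)} = {on(b,a), ontable(e)}
  ∪ pre   = {on(b,a), ontable(e)} ∪ {clear(e), holding(f)}
          = {clear(e), holding(f), on(b,a), ontable(e)}

== RESULT ==
["clear(e)", "holding(f)", "on(b,a)", "ontable(e)"]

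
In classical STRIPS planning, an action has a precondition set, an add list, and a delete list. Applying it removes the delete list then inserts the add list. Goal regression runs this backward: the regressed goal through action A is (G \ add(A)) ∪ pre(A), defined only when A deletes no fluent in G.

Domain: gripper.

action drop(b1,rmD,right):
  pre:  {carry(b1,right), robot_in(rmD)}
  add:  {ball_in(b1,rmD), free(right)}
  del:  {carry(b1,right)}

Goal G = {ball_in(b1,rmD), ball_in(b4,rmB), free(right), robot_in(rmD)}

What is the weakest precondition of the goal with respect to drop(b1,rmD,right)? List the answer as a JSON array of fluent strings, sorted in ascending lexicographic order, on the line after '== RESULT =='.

Regress:
  G ∩ del = {}  (empty — regression defined)
  G \ add = {ball_in(b1,rmD), ball_in(b4,rmB), free(right), robot_in(rmD)} \ {ball_in(b1,rmD), free(right)} = {ball_in(b4,rmB), robot_in(rmD)}
  ∪ pre   = {ball_in(b4,rmB), robot_in(rmD)} ∪ {carry(b1,right), robot_in(rmD)}
          = {ball_in(b4,rmB), carry(b1,right), robot_in(rmD)}

== RESULT ==
["ball_in(b4,rmB)", "carry(b1,right)", "robot_in(rmD)"]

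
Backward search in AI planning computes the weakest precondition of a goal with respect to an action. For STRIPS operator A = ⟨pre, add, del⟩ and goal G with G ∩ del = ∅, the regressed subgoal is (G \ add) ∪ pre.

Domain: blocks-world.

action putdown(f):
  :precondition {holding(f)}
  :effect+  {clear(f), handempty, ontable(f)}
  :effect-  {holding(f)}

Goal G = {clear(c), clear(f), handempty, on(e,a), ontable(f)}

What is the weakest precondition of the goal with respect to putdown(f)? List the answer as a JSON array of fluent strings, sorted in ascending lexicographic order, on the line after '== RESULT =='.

Compute (G \ add) ∪ pre:
  G ∩ del = {}  (empty — regression defined)
  G \ add = {clear(c), clear(f), handempty, on(e,a), ontable(f)} \ {clear(f), handempty, ontable(f)} = {clear(c), on(e,a)}
  ∪ pre   = {clear(c), on(e,a)} ∪ {holding(f)}
          = {clear(c), holding(f), on(e,a)}

== RESULT ==
["clear(c)", "holding(f)", "on(e,a)"]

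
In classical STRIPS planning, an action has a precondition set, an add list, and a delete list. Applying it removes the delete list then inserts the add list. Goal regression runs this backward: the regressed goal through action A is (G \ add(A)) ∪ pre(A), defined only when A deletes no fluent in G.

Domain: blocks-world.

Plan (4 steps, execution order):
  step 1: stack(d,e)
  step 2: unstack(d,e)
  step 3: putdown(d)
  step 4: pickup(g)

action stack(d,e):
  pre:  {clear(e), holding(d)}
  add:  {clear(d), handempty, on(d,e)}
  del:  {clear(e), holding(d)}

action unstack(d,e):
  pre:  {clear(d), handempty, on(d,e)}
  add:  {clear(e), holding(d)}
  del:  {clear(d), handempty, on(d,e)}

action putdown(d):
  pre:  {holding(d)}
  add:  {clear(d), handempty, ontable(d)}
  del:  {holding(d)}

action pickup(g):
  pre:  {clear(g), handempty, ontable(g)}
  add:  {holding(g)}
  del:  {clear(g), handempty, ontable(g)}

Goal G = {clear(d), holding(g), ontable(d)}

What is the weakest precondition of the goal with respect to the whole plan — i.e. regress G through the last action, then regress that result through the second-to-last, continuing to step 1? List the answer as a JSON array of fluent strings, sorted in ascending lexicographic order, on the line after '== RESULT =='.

Regress step by step:
  through step 4 (pickup(g)): drop {holding(g)}, keep {clear(d), ontable(d)}, require {clear(g), handempty, ontable(g)}
    → {clear(d), clear(g), handempty, ontable(d), ontable(g)}
  through step 3 (putdown(d)): drop {clear(d), handempty, ontable(d)}, keep {clear(g), ontable(g)}, require {holding(d)}
    → {clear(g), holding(d), ontable(g)}
  through step 2 (unstack(d,e)): drop {holding(d)}, keep {clear(g), ontable(g)}, require {clear(d), handempty, on(d,e)}
    → {clear(d), clear(g), handempty, on(d,e), ontable(g)}
  through step 1 (stack(d,e)): drop {clear(d), handempty, on(d,e)}, keep {clear(g), ontable(g)}, require {clear(e), holding(d)}
    → {clear(e), clear(g), holding(d), ontable(g)}

== RESULT ==
["clear(e)", "clear(g)", "holding(d)", "ontable(g)"]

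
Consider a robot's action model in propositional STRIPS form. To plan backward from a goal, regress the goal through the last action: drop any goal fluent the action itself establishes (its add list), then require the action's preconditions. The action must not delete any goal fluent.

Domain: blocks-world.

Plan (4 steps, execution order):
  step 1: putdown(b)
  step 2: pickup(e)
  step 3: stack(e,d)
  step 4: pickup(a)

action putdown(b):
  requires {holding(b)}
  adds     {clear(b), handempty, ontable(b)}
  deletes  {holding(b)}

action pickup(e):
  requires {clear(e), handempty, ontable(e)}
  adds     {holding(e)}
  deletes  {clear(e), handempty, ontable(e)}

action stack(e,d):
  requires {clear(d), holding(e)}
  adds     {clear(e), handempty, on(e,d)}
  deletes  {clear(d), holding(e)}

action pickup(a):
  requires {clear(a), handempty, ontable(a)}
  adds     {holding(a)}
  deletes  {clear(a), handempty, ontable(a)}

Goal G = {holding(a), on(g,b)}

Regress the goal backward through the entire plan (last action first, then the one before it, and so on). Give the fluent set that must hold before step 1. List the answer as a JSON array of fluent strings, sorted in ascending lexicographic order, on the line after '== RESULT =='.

Regress step by step:
  through step 4 (pickup(a)): drop {holding(a)}, keep {on(g,b)}, require {clear(a), handempty, ontable(a)}
    → {clear(a), handempty, on(g,b), ontable(a)}
  through step 3 (stack(e,d)): drop {handempty}, keep {clear(a), on(g,b), ontable(a)}, require {clear(d), holding(e)}
    → {clear(a), clear(d), holding(e), on(g,b), ontable(a)}
  through step 2 (pickup(e)): drop {holding(e)}, keep {clear(a), clear(d), on(g,b), ontable(a)}, require {clear(e), handempty, ontable(e)}
    → {clear(a), clear(d), clear(e), handempty, on(g,b), ontable(a), ontable(e)}
  through step 1 (putdown(b)): drop {handempty}, keep {clear(a), clear(d), clear(e), on(g,b), ontable(a), ontable(e)}, require {holding(b)}
    → {clear(a), clear(d), clear(e), holding(b), on(g,b), ontable(a), ontable(e)}

== RESULT ==
["clear(a)", "clear(d)", "clear(e)", "holding(b)", "on(g,b)", "ontable(a)", "ontable(e)"]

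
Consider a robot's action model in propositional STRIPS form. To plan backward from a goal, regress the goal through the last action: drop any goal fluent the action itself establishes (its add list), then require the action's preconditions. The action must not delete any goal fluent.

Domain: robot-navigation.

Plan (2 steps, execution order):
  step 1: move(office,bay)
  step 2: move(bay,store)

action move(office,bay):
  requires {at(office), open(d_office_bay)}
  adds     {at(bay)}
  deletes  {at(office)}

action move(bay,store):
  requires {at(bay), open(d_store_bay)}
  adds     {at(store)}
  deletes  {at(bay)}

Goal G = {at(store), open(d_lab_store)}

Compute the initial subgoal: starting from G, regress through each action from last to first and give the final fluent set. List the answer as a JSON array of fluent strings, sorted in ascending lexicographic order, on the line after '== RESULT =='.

Regress step by step:
  through step 2 (move(bay,store)): drop {at(store)}, keep {open(d_lab_store)}, require {at(bay), open(d_store_bay)}
    → {at(bay), open(d_lab_store), open(d_store_bay)}
  through step 1 (move(office,bay)): drop {at(bay)}, keep {open(d_lab_store), open(d_store_bay)}, require {at(office), open(d_office_bay)}
    → {at(office), open(d_lab_store), open(d_office_bay), open(d_store_bay)}

== RESULT ==
["at(office)", "open(d_lab_store)", "open(d_office_bay)", "open(d_store_bay)"]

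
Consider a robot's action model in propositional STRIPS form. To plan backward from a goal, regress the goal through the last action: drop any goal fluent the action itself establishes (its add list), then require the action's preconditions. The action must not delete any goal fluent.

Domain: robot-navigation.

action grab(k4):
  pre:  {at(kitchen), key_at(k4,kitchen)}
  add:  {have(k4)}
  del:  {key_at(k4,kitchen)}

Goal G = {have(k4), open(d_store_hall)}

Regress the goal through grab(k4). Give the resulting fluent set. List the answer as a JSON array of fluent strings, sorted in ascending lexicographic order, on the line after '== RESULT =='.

Compute (G \ add) ∪ pre:
  G ∩ del = {}  (empty — regression defined)
  G \ add = {have(k4), open(d_store_hall)} \ {have(k4)} = {open(d_store_hall)}
  ∪ pre   = {open(d_store_hall)} ∪ {at(kitchen), key_at(k4,kitchen)}
          = {at(kitchen), key_at(k4,kitchen), open(d_store_hall)}

== RESULT ==
["at(kitchen)", "key_at(k4,kitchen)", "open(d_store_hall)"]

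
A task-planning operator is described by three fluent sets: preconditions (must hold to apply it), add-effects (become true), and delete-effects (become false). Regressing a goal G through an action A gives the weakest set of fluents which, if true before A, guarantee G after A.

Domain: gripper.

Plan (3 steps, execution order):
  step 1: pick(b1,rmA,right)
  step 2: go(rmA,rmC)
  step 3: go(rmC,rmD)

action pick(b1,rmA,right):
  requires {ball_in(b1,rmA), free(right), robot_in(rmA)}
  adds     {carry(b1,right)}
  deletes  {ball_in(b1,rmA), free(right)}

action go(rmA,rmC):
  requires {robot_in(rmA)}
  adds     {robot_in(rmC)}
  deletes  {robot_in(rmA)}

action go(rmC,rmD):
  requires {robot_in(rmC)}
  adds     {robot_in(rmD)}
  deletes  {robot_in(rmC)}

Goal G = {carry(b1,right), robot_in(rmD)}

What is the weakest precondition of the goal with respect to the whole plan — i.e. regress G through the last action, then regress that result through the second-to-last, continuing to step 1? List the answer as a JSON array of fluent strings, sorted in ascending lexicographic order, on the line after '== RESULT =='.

Regress step by step:
  through step 3 (go(rmC,rmD)): drop {robot_in(rmD)}, keep {carry(b1,right)}, require {robot_in(rmC)}
    → {carry(b1,right), robot_in(rmC)}
  through step 2 (go(rmA,rmC)): drop {robot_in(rmC)}, keep {carry(b1,right)}, require {robot_in(rmA)}
    → {carry(b1,right), robot_in(rmA)}
  through step 1 (pick(b1,rmA,right)): drop {carry(b1,right)}, keep {robot_in(rmA)}, require {ball_in(b1,rmA), free(right), robot_in(rmA)}
    → {ball_in(b1,rmA), free(right), robot_in(rmA)}

== RESULT ==
["ball_in(b1,rmA)", "free(right)", "robot_in(rmA)"]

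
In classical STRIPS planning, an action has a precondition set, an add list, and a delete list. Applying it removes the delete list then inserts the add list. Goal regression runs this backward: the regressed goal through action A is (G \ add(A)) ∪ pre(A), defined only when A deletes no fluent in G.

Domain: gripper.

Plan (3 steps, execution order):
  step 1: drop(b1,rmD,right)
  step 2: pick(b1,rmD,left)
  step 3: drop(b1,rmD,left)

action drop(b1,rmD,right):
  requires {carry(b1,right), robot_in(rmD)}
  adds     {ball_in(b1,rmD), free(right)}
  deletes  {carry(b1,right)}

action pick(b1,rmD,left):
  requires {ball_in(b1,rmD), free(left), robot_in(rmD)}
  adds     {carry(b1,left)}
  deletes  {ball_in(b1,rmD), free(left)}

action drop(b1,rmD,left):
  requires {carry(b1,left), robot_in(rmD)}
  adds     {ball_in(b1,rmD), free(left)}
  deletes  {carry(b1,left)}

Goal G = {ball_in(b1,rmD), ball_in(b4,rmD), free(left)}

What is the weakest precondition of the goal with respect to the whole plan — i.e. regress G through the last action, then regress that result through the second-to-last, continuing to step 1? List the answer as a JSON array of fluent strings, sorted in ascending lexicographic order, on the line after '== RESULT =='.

Regress step by step:
  through step 3 (drop(b1,rmD,left)): drop {ball_in(b1,rmD), free(left)}, keep {ball_in(b4,rmD)}, require {carry(b1,left), robot_in(rmD)}
    → {ball_in(b4,rmD), carry(b1,left), robot_in(rmD)}
  through step 2 (pick(b1,rmD,left)): drop {carry(b1,left)}, keep {ball_in(b4,rmD), robot_in(rmD)}, require {ball_in(b1,rmD), free(left), robot_in(rmD)}
    → {ball_in(b1,rmD), ball_in(b4,rmD), free(left), robot_in(rmD)}
  through step 1 (drop(b1,rmD,right)): drop {ball_in(b1,rmD)}, keep {ball_in(b4,rmD), free(left), robot_in(rmD)}, require {carry(b1,right), robot_in(rmD)}
    → {ball_in(b4,rmD), carry(b1,right), free(left), robot_in(rmD)}

== RESULT ==
["ball_in(b4,rmD)", "carry(b1,right)", "free(left)", "robot_in(rmD)"]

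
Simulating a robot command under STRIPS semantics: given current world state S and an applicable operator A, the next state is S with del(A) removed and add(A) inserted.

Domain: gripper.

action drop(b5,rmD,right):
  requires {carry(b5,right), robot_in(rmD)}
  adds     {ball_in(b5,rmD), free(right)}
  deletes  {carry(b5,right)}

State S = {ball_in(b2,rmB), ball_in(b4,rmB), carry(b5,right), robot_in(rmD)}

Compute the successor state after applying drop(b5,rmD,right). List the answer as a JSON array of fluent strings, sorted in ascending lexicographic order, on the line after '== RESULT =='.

Compute (S \ del) ∪ add:
  pre ⊆ S: {carry(b5,right), robot_in(rmD)} ⊆ S  — applicable
  S \ del = {ball_in(b2,rmB), ball_in(b4,rmB), robot_in(rmD)}
  ∪ add   = {ball_in(b2,rmB), ball_in(b4,rmB), ball_in(b5,rmD), free(right), robot_in(rmD)}

== RESULT ==
["ball_in(b2,rmB)", "ball_in(b4,rmB)", "ball_in(b5,rmD)", "free(right)", "robot_in(rmD)"]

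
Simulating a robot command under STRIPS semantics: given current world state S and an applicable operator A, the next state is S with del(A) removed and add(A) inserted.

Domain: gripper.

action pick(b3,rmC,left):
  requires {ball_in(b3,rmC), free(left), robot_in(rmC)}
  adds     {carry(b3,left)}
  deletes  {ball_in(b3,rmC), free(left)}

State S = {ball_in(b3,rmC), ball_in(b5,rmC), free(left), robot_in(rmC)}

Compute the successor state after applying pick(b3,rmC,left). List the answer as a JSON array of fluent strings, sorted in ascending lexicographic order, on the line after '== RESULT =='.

Compute (S \ del) ∪ add:
  pre ⊆ S: {ball_in(b3,rmC), free(left), robot_in(rmC)} ⊆ S  — applicable
  S \ del = {ball_in(b5,rmC), robot_in(rmC)}
  ∪ add   = {ball_in(b5,rmC), carry(b3,left), robot_in(rmC)}

== RESULT ==
["ball_in(b5,rmC)", "carry(b3,left)", "robot_in(rmC)"]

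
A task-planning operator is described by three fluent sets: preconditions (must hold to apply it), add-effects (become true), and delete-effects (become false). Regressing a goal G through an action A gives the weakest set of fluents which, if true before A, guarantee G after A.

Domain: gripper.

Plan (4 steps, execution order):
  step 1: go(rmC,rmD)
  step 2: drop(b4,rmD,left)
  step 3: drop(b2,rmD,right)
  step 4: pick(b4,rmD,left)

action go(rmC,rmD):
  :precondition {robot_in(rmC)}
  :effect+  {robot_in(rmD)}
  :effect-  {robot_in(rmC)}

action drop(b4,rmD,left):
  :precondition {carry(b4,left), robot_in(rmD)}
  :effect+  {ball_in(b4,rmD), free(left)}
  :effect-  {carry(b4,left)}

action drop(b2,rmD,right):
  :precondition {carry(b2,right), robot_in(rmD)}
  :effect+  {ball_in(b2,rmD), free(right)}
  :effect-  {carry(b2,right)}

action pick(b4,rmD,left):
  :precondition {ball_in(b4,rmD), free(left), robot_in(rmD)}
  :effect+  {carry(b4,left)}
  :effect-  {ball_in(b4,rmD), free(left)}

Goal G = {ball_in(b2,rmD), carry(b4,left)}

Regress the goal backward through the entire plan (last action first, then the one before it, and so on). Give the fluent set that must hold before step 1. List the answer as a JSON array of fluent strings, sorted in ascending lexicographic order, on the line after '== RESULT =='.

Regress step by step:
  through step 4 (pick(b4,rmD,left)): drop {carry(b4,left)}, keep {ball_in(b2,rmD)}, require {ball_in(b4,rmD), free(left), robot_in(rmD)}
    → {ball_in(b2,rmD), ball_in(b4,rmD), free(left), robot_in(rmD)}
  through step 3 (drop(b2,rmD,right)): drop {ball_in(b2,rmD)}, keep {ball_in(b4,rmD), free(left), robot_in(rmD)}, require {carry(b2,right), robot_in(rmD)}
    → {ball_in(b4,rmD), carry(b2,right), free(left), robot_in(rmD)}
  through step 2 (drop(b4,rmD,left)): drop {ball_in(b4,rmD), free(left)}, keep {carry(b2,right), robot_in(rmD)}, require {carry(b4,left), robot_in(rmD)}
    → {carry(b2,right), carry(b4,left), robot_in(rmD)}
  through step 1 (go(rmC,rmD)): drop {robot_in(rmD)}, keep {carry(b2,right), carry(b4,left)}, require {robot_in(rmC)}
    → {carry(b2,right), carry(b4,left), robot_in(rmC)}

== RESULT ==
["carry(b2,right)", "carry(b4,left)", "robot_in(rmC)"]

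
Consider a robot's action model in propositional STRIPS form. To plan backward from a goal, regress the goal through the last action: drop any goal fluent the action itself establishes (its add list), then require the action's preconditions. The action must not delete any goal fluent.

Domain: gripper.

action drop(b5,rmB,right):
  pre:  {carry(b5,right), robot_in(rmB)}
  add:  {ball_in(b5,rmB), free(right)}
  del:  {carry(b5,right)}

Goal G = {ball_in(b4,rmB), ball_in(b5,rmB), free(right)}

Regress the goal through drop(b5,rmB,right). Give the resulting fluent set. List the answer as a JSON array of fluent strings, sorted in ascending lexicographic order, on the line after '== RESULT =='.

Compute (G \ add) ∪ pre:
  G ∩ del = {}  (empty — regression defined)
  G \ add = {ball_in(b4,rmB), ball_in(b5,rmB), free(right)} \ {ball_in(b5,rmB), free(right)} = {ball_in(b4,rmB)}
  ∪ pre   = {ball_in(b4,rmB)} ∪ {carry(b5,right), robot_in(rmB)}
          = {ball_in(b4,rmB), carry(b5,right), robot_in(rmB)}

== RESULT ==
["ball_in(b4,rmB)", "carry(b5,right)", "robot_in(rmB)"]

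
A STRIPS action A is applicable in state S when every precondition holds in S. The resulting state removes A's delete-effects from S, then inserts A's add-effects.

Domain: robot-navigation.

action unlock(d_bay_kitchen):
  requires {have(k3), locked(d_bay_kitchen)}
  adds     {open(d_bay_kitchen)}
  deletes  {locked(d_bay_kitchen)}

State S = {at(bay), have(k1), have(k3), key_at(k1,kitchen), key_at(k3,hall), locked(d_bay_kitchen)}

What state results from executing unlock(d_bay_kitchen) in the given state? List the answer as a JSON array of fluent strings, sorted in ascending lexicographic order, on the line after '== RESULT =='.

Compute (S \ del) ∪ add:
  pre ⊆ S: {have(k3), locked(d_bay_kitchen)} ⊆ S  — applicable
  S \ del = {at(bay), have(k1), have(k3), key_at(k1,kitchen), key_at(k3,hall)}
  ∪ add   = {at(bay), have(k1), have(k3), key_at(k1,kitchen), key_at(k3,hall), open(d_bay_kitchen)}

== RESULT ==
["at(bay)", "have(k1)", "have(k3)", "key_at(k1,kitchen)", "key_at(k3,hall)", "open(d_bay_kitchen)"]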